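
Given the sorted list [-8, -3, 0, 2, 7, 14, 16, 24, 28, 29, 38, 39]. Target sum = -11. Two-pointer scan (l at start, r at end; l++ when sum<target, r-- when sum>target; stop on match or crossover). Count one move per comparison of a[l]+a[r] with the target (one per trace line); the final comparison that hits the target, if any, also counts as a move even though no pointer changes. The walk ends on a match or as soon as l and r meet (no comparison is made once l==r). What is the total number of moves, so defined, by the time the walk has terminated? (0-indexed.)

[0,11] -8+39=31 >-11 → r--
[0,10] -8+38=30 >-11 → r--
[0,9] -8+29=21 >-11 → r--
[0,8] -8+28=20 >-11 → r--
[0,7] -8+24=16 >-11 → r--
[0,6] -8+16=8 >-11 → r--
[0,5] -8+14=6 >-11 → r--
[0,4] -8+7=-1 >-11 → r--
[0,3] -8+2=-6 >-11 → r--
[0,2] -8+0=-8 >-11 → r--
[0,1] -8+-3=-11 → found

11 moves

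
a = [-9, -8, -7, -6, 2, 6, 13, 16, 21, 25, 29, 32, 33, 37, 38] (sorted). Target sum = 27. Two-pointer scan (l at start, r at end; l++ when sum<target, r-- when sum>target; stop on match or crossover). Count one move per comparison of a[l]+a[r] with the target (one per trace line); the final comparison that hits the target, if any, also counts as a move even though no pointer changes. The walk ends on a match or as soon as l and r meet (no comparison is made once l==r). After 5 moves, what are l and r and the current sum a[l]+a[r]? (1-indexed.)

l=4, r=13, sum=27

[1,15] -9+38=29 >27 → r--
[1,14] -9+37=28 >27 → r--
[1,13] -9+33=24 <27 → l++
[2,13] -8+33=25 <27 → l++
[3,13] -7+33=26 <27 → l++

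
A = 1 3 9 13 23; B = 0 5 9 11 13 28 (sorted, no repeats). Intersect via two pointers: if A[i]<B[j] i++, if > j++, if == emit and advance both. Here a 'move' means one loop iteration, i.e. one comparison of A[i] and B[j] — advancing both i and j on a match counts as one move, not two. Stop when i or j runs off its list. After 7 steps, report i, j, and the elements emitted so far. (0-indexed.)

[i=0,j=0] 1>0 → j++
[i=0,j=1] 1<5 → i++
[i=1,j=1] 3<5 → i++
[i=2,j=1] 9>5 → j++
[i=2,j=2] 9==9 emit → i++,j++
[i=3,j=3] 13>11 → j++
[i=3,j=4] 13==13 emit → i++,j++

i=4, j=5, emitted=[9, 13]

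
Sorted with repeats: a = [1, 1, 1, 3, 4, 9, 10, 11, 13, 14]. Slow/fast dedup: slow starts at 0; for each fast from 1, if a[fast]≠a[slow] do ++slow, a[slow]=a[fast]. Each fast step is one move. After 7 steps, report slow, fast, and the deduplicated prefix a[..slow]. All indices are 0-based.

slow=0 fast=1: a[fast]=1=a[slow] dup, fast++
slow=0 fast=2: a[fast]=1=a[slow] dup, fast++
slow=0 fast=3: a[fast]=3≠a[slow]=1 write a[1]=3, slow++,fast++
slow=1 fast=4: a[fast]=4≠a[slow]=3 write a[2]=4, slow++,fast++
slow=2 fast=5: a[fast]=9≠a[slow]=4 write a[3]=9, slow++,fast++
slow=3 fast=6: a[fast]=10≠a[slow]=9 write a[4]=10, slow++,fast++
slow=4 fast=7: a[fast]=11≠a[slow]=10 write a[5]=11, slow++,fast++

slow=5, fast=8, prefix=[1, 3, 4, 9, 10, 11]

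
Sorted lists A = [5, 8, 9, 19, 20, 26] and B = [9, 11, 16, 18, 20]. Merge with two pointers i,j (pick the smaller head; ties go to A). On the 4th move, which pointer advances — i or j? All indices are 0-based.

[i=0,j=0] A[i]=5<=B[j]=9 take 5 → i++
[i=1,j=0] A[i]=8<=B[j]=9 take 8 → i++
[i=2,j=0] A[i]=9<=B[j]=9 take 9 → i++
[i=3,j=0] A[i]=19>B[j]=9 take 9 → j++

j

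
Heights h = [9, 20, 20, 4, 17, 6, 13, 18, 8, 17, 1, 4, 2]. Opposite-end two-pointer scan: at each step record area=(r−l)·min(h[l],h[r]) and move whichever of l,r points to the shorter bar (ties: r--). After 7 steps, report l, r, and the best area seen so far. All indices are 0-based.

l=1, r=6, best area=136

[0,12] min(9,2)*12=24 best=24 * → r--
[0,11] min(9,4)*11=44 best=44 * → r--
[0,10] min(9,1)*10=10 best=44 → r--
[0,9] min(9,17)*9=81 best=81 * → l++
[1,9] min(20,17)*8=136 best=136 * → r--
[1,8] min(20,8)*7=56 best=136 → r--
[1,7] min(20,18)*6=108 best=136 → r--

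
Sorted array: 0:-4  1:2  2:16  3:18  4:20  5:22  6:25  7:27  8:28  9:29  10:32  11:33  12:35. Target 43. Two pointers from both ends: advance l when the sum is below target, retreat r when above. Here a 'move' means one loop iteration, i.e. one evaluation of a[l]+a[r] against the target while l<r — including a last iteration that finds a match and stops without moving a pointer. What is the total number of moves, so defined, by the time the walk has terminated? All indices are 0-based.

l=0 r=12: -4+35=31 <43, l++
l=1 r=12: 2+35=37 <43, l++
l=2 r=12: 16+35=51 >43, r--
l=2 r=11: 16+33=49 >43, r--
l=2 r=10: 16+32=48 >43, r--
l=2 r=9: 16+29=45 >43, r--
l=2 r=8: 16+28=44 >43, r--
l=2 r=7: 16+27=43, found

8 moves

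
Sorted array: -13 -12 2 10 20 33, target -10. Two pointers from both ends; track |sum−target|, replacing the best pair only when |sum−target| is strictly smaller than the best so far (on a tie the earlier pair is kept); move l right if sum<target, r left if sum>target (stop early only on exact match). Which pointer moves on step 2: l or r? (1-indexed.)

r

[1,6] -13+33=20 d=30 * → r--
[1,5] -13+20=7 d=17 * → r--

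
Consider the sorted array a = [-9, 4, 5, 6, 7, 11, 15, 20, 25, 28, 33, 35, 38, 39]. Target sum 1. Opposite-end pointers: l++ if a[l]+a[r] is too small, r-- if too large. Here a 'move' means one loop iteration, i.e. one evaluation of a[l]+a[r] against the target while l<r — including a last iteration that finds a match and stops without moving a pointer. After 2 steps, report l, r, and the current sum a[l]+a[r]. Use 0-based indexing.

[0,13] -9+39=30 >1 → r--
[0,12] -9+38=29 >1 → r--

l=0, r=11, sum=26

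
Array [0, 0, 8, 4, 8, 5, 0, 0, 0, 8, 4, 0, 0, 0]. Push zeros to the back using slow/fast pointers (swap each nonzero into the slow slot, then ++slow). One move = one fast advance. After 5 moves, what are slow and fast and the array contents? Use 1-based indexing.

slow=1 fast=1: a[fast]=0, fast++
slow=1 fast=2: a[fast]=0, fast++
slow=1 fast=3: a[fast]=8≠0 swap→a[1]=8, slow++,fast++
slow=2 fast=4: a[fast]=4≠0 swap→a[2]=4, slow++,fast++
slow=3 fast=5: a[fast]=8≠0 swap→a[3]=8, slow++,fast++

slow=4, fast=6, a=[8, 4, 8, 0, 0, 5, 0, 0, 0, 8, 4, 0, 0, 0]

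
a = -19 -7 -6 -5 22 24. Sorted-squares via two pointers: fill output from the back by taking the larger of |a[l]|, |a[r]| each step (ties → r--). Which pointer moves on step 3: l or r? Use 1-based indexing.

l

[1,6] |-19|<=|24| out[6]=576 → r--
[1,5] |-19|<=|22| out[5]=484 → r--
[1,4] |-19|>|-5| out[4]=361 → l++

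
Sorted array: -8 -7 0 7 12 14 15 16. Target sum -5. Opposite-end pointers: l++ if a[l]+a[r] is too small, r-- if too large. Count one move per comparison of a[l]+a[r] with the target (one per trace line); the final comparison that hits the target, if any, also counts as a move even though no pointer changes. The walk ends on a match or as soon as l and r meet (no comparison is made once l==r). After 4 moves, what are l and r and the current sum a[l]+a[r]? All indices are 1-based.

l=1, r=4, sum=-1

[1,8] -8+16=8 >-5 → r--
[1,7] -8+15=7 >-5 → r--
[1,6] -8+14=6 >-5 → r--
[1,5] -8+12=4 >-5 → r--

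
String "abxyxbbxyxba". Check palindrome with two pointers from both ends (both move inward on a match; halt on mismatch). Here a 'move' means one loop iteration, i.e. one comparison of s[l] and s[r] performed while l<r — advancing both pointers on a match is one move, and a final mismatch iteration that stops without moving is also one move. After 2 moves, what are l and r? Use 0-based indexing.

l=2, r=9

[0,11] 'a'=='a' → l++,r--
[1,10] 'b'=='b' → l++,r--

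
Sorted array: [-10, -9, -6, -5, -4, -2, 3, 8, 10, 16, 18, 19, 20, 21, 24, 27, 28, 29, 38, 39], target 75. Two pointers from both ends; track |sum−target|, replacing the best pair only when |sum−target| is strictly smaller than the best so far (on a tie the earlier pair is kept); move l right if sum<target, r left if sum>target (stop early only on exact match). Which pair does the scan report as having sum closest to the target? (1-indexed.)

[1,20] -10+39=29 d=46 * → l++
[2,20] -9+39=30 d=45 * → l++
[3,20] -6+39=33 d=42 * → l++
[4,20] -5+39=34 d=41 * → l++
[5,20] -4+39=35 d=40 * → l++
[6,20] -2+39=37 d=38 * → l++
[7,20] 3+39=42 d=33 * → l++
[8,20] 8+39=47 d=28 * → l++
[9,20] 10+39=49 d=26 * → l++
[10,20] 16+39=55 d=20 * → l++
[11,20] 18+39=57 d=18 * → l++
[12,20] 19+39=58 d=17 * → l++
[13,20] 20+39=59 d=16 * → l++
[14,20] 21+39=60 d=15 * → l++
[15,20] 24+39=63 d=12 * → l++
[16,20] 27+39=66 d=9 * → l++
[17,20] 28+39=67 d=8 * → l++
[18,20] 29+39=68 d=7 * → l++
[19,20] 38+39=77 d=2 * → r--

pair (38, 39) with sum 77 (|Δ|=2)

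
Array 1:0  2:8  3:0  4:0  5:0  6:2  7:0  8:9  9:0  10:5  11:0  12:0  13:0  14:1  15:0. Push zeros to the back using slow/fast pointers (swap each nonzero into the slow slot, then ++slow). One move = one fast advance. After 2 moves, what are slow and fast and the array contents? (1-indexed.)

slow=2, fast=3, a=[8, 0, 0, 0, 0, 2, 0, 9, 0, 5, 0, 0, 0, 1, 0]

(s=1,f=1) a[fast]=0 → fast++
(s=1,f=2) a[fast]=8≠0 swap→a[1]=8 → slow++,fast++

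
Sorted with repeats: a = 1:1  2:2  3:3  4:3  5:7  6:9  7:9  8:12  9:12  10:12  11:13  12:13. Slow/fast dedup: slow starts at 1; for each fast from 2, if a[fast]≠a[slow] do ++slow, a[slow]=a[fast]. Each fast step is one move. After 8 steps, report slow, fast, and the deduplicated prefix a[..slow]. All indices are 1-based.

slow=6, fast=10, prefix=[1, 2, 3, 7, 9, 12]

(s=1,f=2) a[fast]=2≠a[slow]=1 write a[2]=2 → slow++,fast++
(s=2,f=3) a[fast]=3≠a[slow]=2 write a[3]=3 → slow++,fast++
(s=3,f=4) a[fast]=3=a[slow] dup → fast++
(s=3,f=5) a[fast]=7≠a[slow]=3 write a[4]=7 → slow++,fast++
(s=4,f=6) a[fast]=9≠a[slow]=7 write a[5]=9 → slow++,fast++
(s=5,f=7) a[fast]=9=a[slow] dup → fast++
(s=5,f=8) a[fast]=12≠a[slow]=9 write a[6]=12 → slow++,fast++
(s=6,f=9) a[fast]=12=a[slow] dup → fast++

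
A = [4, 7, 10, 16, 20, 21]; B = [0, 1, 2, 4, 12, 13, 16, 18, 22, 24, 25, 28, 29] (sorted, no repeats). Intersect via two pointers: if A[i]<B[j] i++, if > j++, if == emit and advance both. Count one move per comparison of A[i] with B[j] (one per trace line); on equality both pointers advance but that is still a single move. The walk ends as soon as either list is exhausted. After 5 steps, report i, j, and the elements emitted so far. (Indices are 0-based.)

i=2, j=4, emitted=[4]

[i=0,j=0] 4>0 → j++
[i=0,j=1] 4>1 → j++
[i=0,j=2] 4>2 → j++
[i=0,j=3] 4==4 emit → i++,j++
[i=1,j=4] 7<12 → i++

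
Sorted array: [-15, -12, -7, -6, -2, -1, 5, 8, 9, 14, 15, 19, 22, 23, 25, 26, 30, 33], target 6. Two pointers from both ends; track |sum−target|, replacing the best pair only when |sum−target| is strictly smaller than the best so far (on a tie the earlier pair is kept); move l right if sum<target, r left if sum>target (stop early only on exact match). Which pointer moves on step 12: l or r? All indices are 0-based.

l

l=0 r=17: -15+33=18 d=12 *, r--
l=0 r=16: -15+30=15 d=9 *, r--
l=0 r=15: -15+26=11 d=5 *, r--
l=0 r=14: -15+25=10 d=4 *, r--
l=0 r=13: -15+23=8 d=2 *, r--
l=0 r=12: -15+22=7 d=1 *, r--
l=0 r=11: -15+19=4 d=2, l++
l=1 r=11: -12+19=7 d=1, r--
l=1 r=10: -12+15=3 d=3, l++
l=2 r=10: -7+15=8 d=2, r--
l=2 r=9: -7+14=7 d=1, r--
l=2 r=8: -7+9=2 d=4, l++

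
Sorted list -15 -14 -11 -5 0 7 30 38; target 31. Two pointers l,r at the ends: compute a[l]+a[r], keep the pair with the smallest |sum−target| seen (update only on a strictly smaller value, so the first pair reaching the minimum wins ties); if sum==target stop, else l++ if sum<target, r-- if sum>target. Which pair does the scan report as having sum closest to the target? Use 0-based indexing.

pair (0, 30) with sum 30 (|Δ|=1)

[0,7] -15+38=23 d=8 * → l++
[1,7] -14+38=24 d=7 * → l++
[2,7] -11+38=27 d=4 * → l++
[3,7] -5+38=33 d=2 * → r--
[3,6] -5+30=25 d=6 → l++
[4,6] 0+30=30 d=1 * → l++
[5,6] 7+30=37 d=6 → r--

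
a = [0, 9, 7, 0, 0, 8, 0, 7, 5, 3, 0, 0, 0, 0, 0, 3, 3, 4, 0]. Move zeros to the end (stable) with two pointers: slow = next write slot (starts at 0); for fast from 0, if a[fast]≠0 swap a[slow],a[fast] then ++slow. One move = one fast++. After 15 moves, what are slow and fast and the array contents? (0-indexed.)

slow=0 fast=0: a[fast]=0, fast++
slow=0 fast=1: a[fast]=9≠0 swap→a[0]=9, slow++,fast++
slow=1 fast=2: a[fast]=7≠0 swap→a[1]=7, slow++,fast++
slow=2 fast=3: a[fast]=0, fast++
slow=2 fast=4: a[fast]=0, fast++
slow=2 fast=5: a[fast]=8≠0 swap→a[2]=8, slow++,fast++
slow=3 fast=6: a[fast]=0, fast++
slow=3 fast=7: a[fast]=7≠0 swap→a[3]=7, slow++,fast++
slow=4 fast=8: a[fast]=5≠0 swap→a[4]=5, slow++,fast++
slow=5 fast=9: a[fast]=3≠0 swap→a[5]=3, slow++,fast++
slow=6 fast=10: a[fast]=0, fast++
slow=6 fast=11: a[fast]=0, fast++
slow=6 fast=12: a[fast]=0, fast++
slow=6 fast=13: a[fast]=0, fast++
slow=6 fast=14: a[fast]=0, fast++

slow=6, fast=15, a=[9, 7, 8, 7, 5, 3, 0, 0, 0, 0, 0, 0, 0, 0, 0, 3, 3, 4, 0]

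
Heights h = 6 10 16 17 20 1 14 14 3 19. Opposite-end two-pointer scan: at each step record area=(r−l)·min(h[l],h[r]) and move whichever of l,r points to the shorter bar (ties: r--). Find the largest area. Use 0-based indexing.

l=0 r=9: min(6,19)*9=54 best=54 *, l++
l=1 r=9: min(10,19)*8=80 best=80 *, l++
l=2 r=9: min(16,19)*7=112 best=112 *, l++
l=3 r=9: min(17,19)*6=102 best=112, l++
l=4 r=9: min(20,19)*5=95 best=112, r--
l=4 r=8: min(20,3)*4=12 best=112, r--
l=4 r=7: min(20,14)*3=42 best=112, r--
l=4 r=6: min(20,14)*2=28 best=112, r--
l=4 r=5: min(20,1)*1=1 best=112, r--

max area = 112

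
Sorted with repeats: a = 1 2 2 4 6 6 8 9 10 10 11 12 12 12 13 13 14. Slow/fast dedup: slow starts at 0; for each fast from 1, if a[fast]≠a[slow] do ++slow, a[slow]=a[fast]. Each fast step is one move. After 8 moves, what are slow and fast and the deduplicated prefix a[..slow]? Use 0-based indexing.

slow=6, fast=9, prefix=[1, 2, 4, 6, 8, 9, 10]

slow=0 fast=1: a[fast]=2≠a[slow]=1 write a[1]=2, slow++,fast++
slow=1 fast=2: a[fast]=2=a[slow] dup, fast++
slow=1 fast=3: a[fast]=4≠a[slow]=2 write a[2]=4, slow++,fast++
slow=2 fast=4: a[fast]=6≠a[slow]=4 write a[3]=6, slow++,fast++
slow=3 fast=5: a[fast]=6=a[slow] dup, fast++
slow=3 fast=6: a[fast]=8≠a[slow]=6 write a[4]=8, slow++,fast++
slow=4 fast=7: a[fast]=9≠a[slow]=8 write a[5]=9, slow++,fast++
slow=5 fast=8: a[fast]=10≠a[slow]=9 write a[6]=10, slow++,fast++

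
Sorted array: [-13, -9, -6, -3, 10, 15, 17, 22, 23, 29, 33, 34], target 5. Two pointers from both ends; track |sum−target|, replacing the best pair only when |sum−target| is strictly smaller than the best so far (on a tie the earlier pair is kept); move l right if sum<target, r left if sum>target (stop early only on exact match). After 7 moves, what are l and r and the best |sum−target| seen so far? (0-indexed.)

l=1, r=5, best |Δ|=1

[0,11] -13+34=21 d=16 * → r--
[0,10] -13+33=20 d=15 * → r--
[0,9] -13+29=16 d=11 * → r--
[0,8] -13+23=10 d=5 * → r--
[0,7] -13+22=9 d=4 * → r--
[0,6] -13+17=4 d=1 * → l++
[1,6] -9+17=8 d=3 → r--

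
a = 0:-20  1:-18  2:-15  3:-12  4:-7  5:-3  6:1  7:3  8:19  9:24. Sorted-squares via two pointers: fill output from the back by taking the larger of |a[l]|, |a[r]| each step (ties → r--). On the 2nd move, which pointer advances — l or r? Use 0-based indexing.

l

[0,9] |-20|<=|24| out[9]=576 → r--
[0,8] |-20|>|19| out[8]=400 → l++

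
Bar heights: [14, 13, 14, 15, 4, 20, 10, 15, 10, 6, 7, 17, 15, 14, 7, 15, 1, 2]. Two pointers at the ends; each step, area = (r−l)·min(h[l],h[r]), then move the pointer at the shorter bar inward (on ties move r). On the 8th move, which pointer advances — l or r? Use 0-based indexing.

r

l=0 r=17: min(14,2)*17=34 best=34 *, r--
l=0 r=16: min(14,1)*16=16 best=34, r--
l=0 r=15: min(14,15)*15=210 best=210 *, l++
l=1 r=15: min(13,15)*14=182 best=210, l++
l=2 r=15: min(14,15)*13=182 best=210, l++
l=3 r=15: min(15,15)*12=180 best=210, r--
l=3 r=14: min(15,7)*11=77 best=210, r--
l=3 r=13: min(15,14)*10=140 best=210, r--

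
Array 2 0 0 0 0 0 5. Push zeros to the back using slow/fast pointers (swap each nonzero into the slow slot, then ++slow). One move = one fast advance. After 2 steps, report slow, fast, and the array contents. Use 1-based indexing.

slow=1 fast=1: a[fast]=2≠0 swap→a[1]=2, slow++,fast++
slow=2 fast=2: a[fast]=0, fast++

slow=2, fast=3, a=[2, 0, 0, 0, 0, 0, 5]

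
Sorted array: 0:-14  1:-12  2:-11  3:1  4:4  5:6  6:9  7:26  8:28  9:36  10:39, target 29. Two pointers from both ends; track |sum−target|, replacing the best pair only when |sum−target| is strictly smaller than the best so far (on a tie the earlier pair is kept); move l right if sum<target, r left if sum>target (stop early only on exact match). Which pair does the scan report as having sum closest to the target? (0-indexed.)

[0,10] -14+39=25 d=4 * → l++
[1,10] -12+39=27 d=2 * → l++
[2,10] -11+39=28 d=1 * → l++
[3,10] 1+39=40 d=11 → r--
[3,9] 1+36=37 d=8 → r--
[3,8] 1+28=29 d=0 * → stop

pair (1, 28) with sum 29 (|Δ|=0)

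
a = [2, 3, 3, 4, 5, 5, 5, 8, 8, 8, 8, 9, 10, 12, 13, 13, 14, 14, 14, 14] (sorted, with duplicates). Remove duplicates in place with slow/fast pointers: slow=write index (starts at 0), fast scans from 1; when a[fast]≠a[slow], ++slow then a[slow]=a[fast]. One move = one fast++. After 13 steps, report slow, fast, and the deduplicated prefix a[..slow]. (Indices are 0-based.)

(s=0,f=1) a[fast]=3≠a[slow]=2 write a[1]=3 → slow++,fast++
(s=1,f=2) a[fast]=3=a[slow] dup → fast++
(s=1,f=3) a[fast]=4≠a[slow]=3 write a[2]=4 → slow++,fast++
(s=2,f=4) a[fast]=5≠a[slow]=4 write a[3]=5 → slow++,fast++
(s=3,f=5) a[fast]=5=a[slow] dup → fast++
(s=3,f=6) a[fast]=5=a[slow] dup → fast++
(s=3,f=7) a[fast]=8≠a[slow]=5 write a[4]=8 → slow++,fast++
(s=4,f=8) a[fast]=8=a[slow] dup → fast++
(s=4,f=9) a[fast]=8=a[slow] dup → fast++
(s=4,f=10) a[fast]=8=a[slow] dup → fast++
(s=4,f=11) a[fast]=9≠a[slow]=8 write a[5]=9 → slow++,fast++
(s=5,f=12) a[fast]=10≠a[slow]=9 write a[6]=10 → slow++,fast++
(s=6,f=13) a[fast]=12≠a[slow]=10 write a[7]=12 → slow++,fast++

slow=7, fast=14, prefix=[2, 3, 4, 5, 8, 9, 10, 12]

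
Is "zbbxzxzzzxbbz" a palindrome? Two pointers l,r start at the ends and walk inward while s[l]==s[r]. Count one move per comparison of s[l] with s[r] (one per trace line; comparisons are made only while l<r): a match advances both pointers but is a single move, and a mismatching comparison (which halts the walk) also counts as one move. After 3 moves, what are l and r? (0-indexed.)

l=3, r=9

l=0 r=12: 'z'=='z', l++,r--
l=1 r=11: 'b'=='b', l++,r--
l=2 r=10: 'b'=='b', l++,r--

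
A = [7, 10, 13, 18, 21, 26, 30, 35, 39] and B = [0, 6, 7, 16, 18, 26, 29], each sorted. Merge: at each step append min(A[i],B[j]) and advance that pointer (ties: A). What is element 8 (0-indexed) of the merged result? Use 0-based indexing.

[i=0,j=0] A[i]=7>B[j]=0 take 0 → j++
[i=0,j=1] A[i]=7>B[j]=6 take 6 → j++
[i=0,j=2] A[i]=7<=B[j]=7 take 7 → i++
[i=1,j=2] A[i]=10>B[j]=7 take 7 → j++
[i=1,j=3] A[i]=10<=B[j]=16 take 10 → i++
[i=2,j=3] A[i]=13<=B[j]=16 take 13 → i++
[i=3,j=3] A[i]=18>B[j]=16 take 16 → j++
[i=3,j=4] A[i]=18<=B[j]=18 take 18 → i++
[i=4,j=4] A[i]=21>B[j]=18 take 18 → j++
[i=4,j=5] A[i]=21<=B[j]=26 take 21 → i++
[i=5,j=5] A[i]=26<=B[j]=26 take 26 → i++
[i=6,j=5] A[i]=30>B[j]=26 take 26 → j++
[i=6,j=6] A[i]=30>B[j]=29 take 29 → j++
[i=6,j=7] B done, take A[i]=30 → i++
[i=7,j=7] B done, take A[i]=35 → i++
[i=8,j=7] B done, take A[i]=39 → i++

merged[8] = 18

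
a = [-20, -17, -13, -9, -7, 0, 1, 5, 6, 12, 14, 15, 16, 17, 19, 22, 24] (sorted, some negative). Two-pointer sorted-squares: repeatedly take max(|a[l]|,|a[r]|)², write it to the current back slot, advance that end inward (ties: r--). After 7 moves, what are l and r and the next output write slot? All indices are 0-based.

l=2, r=11, next write slot=9

l=0 r=16: |-20|<=|24| out[16]=576, r--
l=0 r=15: |-20|<=|22| out[15]=484, r--
l=0 r=14: |-20|>|19| out[14]=400, l++
l=1 r=14: |-17|<=|19| out[13]=361, r--
l=1 r=13: |-17|<=|17| out[12]=289, r--
l=1 r=12: |-17|>|16| out[11]=289, l++
l=2 r=12: |-13|<=|16| out[10]=256, r--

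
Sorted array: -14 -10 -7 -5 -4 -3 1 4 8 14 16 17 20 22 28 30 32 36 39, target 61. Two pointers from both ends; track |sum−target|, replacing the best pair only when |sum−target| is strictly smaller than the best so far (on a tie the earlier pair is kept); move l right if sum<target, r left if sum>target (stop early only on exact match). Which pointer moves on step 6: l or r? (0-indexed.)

l=0 r=18: -14+39=25 d=36 *, l++
l=1 r=18: -10+39=29 d=32 *, l++
l=2 r=18: -7+39=32 d=29 *, l++
l=3 r=18: -5+39=34 d=27 *, l++
l=4 r=18: -4+39=35 d=26 *, l++
l=5 r=18: -3+39=36 d=25 *, l++

l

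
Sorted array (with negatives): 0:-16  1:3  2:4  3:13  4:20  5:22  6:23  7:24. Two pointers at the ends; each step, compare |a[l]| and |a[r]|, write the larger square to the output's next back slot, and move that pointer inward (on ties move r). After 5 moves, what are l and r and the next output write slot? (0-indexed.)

l=1, r=3, next write slot=2

l=0 r=7: |-16|<=|24| out[7]=576, r--
l=0 r=6: |-16|<=|23| out[6]=529, r--
l=0 r=5: |-16|<=|22| out[5]=484, r--
l=0 r=4: |-16|<=|20| out[4]=400, r--
l=0 r=3: |-16|>|13| out[3]=256, l++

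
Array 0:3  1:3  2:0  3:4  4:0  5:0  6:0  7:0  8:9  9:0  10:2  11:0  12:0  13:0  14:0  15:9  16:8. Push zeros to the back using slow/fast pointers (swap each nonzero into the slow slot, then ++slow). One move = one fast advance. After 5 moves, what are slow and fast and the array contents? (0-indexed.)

slow=3, fast=5, a=[3, 3, 4, 0, 0, 0, 0, 0, 9, 0, 2, 0, 0, 0, 0, 9, 8]

slow=0 fast=0: a[fast]=3≠0 swap→a[0]=3, slow++,fast++
slow=1 fast=1: a[fast]=3≠0 swap→a[1]=3, slow++,fast++
slow=2 fast=2: a[fast]=0, fast++
slow=2 fast=3: a[fast]=4≠0 swap→a[2]=4, slow++,fast++
slow=3 fast=4: a[fast]=0, fast++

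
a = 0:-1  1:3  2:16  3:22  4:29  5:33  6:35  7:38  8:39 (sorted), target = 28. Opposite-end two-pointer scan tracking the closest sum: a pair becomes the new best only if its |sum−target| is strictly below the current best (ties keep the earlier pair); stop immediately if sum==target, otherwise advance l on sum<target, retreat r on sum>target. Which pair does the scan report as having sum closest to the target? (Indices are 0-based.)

l=0 r=8: -1+39=38 d=10 *, r--
l=0 r=7: -1+38=37 d=9 *, r--
l=0 r=6: -1+35=34 d=6 *, r--
l=0 r=5: -1+33=32 d=4 *, r--
l=0 r=4: -1+29=28 d=0 *, stop

pair (-1, 29) with sum 28 (|Δ|=0)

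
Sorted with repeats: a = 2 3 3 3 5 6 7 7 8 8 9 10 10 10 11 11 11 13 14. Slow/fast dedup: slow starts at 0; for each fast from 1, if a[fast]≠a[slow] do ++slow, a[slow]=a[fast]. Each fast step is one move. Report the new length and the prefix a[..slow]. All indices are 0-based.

(s=0,f=1) a[fast]=3≠a[slow]=2 write a[1]=3 → slow++,fast++
(s=1,f=2) a[fast]=3=a[slow] dup → fast++
(s=1,f=3) a[fast]=3=a[slow] dup → fast++
(s=1,f=4) a[fast]=5≠a[slow]=3 write a[2]=5 → slow++,fast++
(s=2,f=5) a[fast]=6≠a[slow]=5 write a[3]=6 → slow++,fast++
(s=3,f=6) a[fast]=7≠a[slow]=6 write a[4]=7 → slow++,fast++
(s=4,f=7) a[fast]=7=a[slow] dup → fast++
(s=4,f=8) a[fast]=8≠a[slow]=7 write a[5]=8 → slow++,fast++
(s=5,f=9) a[fast]=8=a[slow] dup → fast++
(s=5,f=10) a[fast]=9≠a[slow]=8 write a[6]=9 → slow++,fast++
(s=6,f=11) a[fast]=10≠a[slow]=9 write a[7]=10 → slow++,fast++
(s=7,f=12) a[fast]=10=a[slow] dup → fast++
(s=7,f=13) a[fast]=10=a[slow] dup → fast++
(s=7,f=14) a[fast]=11≠a[slow]=10 write a[8]=11 → slow++,fast++
(s=8,f=15) a[fast]=11=a[slow] dup → fast++
(s=8,f=16) a[fast]=11=a[slow] dup → fast++
(s=8,f=17) a[fast]=13≠a[slow]=11 write a[9]=13 → slow++,fast++
(s=9,f=18) a[fast]=14≠a[slow]=13 write a[10]=14 → slow++,fast++

length 11; prefix = [2, 3, 5, 6, 7, 8, 9, 10, 11, 13, 14]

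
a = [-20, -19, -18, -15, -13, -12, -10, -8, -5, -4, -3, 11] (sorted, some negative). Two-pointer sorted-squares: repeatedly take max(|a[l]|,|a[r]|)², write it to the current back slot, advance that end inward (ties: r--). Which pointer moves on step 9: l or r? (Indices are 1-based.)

[1,12] |-20|>|11| out[12]=400 → l++
[2,12] |-19|>|11| out[11]=361 → l++
[3,12] |-18|>|11| out[10]=324 → l++
[4,12] |-15|>|11| out[9]=225 → l++
[5,12] |-13|>|11| out[8]=169 → l++
[6,12] |-12|>|11| out[7]=144 → l++
[7,12] |-10|<=|11| out[6]=121 → r--
[7,11] |-10|>|-3| out[5]=100 → l++
[8,11] |-8|>|-3| out[4]=64 → l++

l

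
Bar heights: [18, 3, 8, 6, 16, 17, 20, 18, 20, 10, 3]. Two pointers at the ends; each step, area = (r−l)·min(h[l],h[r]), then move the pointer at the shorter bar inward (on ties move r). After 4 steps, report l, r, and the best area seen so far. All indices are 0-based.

l=0 r=10: min(18,3)*10=30 best=30 *, r--
l=0 r=9: min(18,10)*9=90 best=90 *, r--
l=0 r=8: min(18,20)*8=144 best=144 *, l++
l=1 r=8: min(3,20)*7=21 best=144, l++

l=2, r=8, best area=144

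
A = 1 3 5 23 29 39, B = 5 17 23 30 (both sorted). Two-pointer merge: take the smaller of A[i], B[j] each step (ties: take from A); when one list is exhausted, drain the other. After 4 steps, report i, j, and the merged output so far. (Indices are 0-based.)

i=3, j=1, merged so far=[1, 3, 5, 5]

[i=0,j=0] A[i]=1<=B[j]=5 take 1 → i++
[i=1,j=0] A[i]=3<=B[j]=5 take 3 → i++
[i=2,j=0] A[i]=5<=B[j]=5 take 5 → i++
[i=3,j=0] A[i]=23>B[j]=5 take 5 → j++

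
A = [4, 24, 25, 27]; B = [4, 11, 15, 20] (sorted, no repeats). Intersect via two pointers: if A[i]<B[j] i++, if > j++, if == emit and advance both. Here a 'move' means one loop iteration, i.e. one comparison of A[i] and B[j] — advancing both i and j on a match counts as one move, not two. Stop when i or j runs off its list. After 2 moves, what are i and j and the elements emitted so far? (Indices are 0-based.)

i=1, j=2, emitted=[4]

i=0 j=0: 4==4 emit, i++,j++
i=1 j=1: 24>11, j++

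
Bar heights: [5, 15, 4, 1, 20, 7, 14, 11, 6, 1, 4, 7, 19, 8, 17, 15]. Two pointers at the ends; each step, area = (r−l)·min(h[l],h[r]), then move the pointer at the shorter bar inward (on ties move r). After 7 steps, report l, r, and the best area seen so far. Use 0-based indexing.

l=4, r=12, best area=210

[0,15] min(5,15)*15=75 best=75 * → l++
[1,15] min(15,15)*14=210 best=210 * → r--
[1,14] min(15,17)*13=195 best=210 → l++
[2,14] min(4,17)*12=48 best=210 → l++
[3,14] min(1,17)*11=11 best=210 → l++
[4,14] min(20,17)*10=170 best=210 → r--
[4,13] min(20,8)*9=72 best=210 → r--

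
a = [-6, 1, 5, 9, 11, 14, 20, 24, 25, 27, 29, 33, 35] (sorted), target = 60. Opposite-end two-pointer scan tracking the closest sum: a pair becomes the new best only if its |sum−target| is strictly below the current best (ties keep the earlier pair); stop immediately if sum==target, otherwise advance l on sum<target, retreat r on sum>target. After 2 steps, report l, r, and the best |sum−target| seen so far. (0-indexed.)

l=0 r=12: -6+35=29 d=31 *, l++
l=1 r=12: 1+35=36 d=24 *, l++

l=2, r=12, best |Δ|=24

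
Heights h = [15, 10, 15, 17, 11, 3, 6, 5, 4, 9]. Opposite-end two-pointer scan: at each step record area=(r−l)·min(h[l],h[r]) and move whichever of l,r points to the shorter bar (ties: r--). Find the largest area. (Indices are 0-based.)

max area = 81

[0,9] min(15,9)*9=81 best=81 * → r--
[0,8] min(15,4)*8=32 best=81 → r--
[0,7] min(15,5)*7=35 best=81 → r--
[0,6] min(15,6)*6=36 best=81 → r--
[0,5] min(15,3)*5=15 best=81 → r--
[0,4] min(15,11)*4=44 best=81 → r--
[0,3] min(15,17)*3=45 best=81 → l++
[1,3] min(10,17)*2=20 best=81 → l++
[2,3] min(15,17)*1=15 best=81 → l++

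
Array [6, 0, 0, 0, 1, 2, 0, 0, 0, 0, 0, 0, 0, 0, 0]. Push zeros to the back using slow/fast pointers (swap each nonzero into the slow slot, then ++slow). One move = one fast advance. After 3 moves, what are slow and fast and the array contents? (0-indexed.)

(s=0,f=0) a[fast]=6≠0 swap→a[0]=6 → slow++,fast++
(s=1,f=1) a[fast]=0 → fast++
(s=1,f=2) a[fast]=0 → fast++

slow=1, fast=3, a=[6, 0, 0, 0, 1, 2, 0, 0, 0, 0, 0, 0, 0, 0, 0]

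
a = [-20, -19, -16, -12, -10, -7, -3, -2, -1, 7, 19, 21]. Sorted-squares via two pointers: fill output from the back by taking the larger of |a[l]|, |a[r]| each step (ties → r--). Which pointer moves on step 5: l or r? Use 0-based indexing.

l=0 r=11: |-20|<=|21| out[11]=441, r--
l=0 r=10: |-20|>|19| out[10]=400, l++
l=1 r=10: |-19|<=|19| out[9]=361, r--
l=1 r=9: |-19|>|7| out[8]=361, l++
l=2 r=9: |-16|>|7| out[7]=256, l++

l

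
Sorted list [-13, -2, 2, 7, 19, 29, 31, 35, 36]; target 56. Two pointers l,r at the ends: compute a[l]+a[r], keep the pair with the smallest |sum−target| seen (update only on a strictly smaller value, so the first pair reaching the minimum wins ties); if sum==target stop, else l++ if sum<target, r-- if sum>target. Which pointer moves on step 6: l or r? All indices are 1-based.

l=1 r=9: -13+36=23 d=33 *, l++
l=2 r=9: -2+36=34 d=22 *, l++
l=3 r=9: 2+36=38 d=18 *, l++
l=4 r=9: 7+36=43 d=13 *, l++
l=5 r=9: 19+36=55 d=1 *, l++
l=6 r=9: 29+36=65 d=9, r--

r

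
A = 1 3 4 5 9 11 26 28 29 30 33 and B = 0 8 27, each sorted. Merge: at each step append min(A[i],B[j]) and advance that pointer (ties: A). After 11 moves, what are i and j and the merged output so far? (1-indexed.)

i=9, j=4, merged so far=[0, 1, 3, 4, 5, 8, 9, 11, 26, 27, 28]

[i=1,j=1] A[i]=1>B[j]=0 take 0 → j++
[i=1,j=2] A[i]=1<=B[j]=8 take 1 → i++
[i=2,j=2] A[i]=3<=B[j]=8 take 3 → i++
[i=3,j=2] A[i]=4<=B[j]=8 take 4 → i++
[i=4,j=2] A[i]=5<=B[j]=8 take 5 → i++
[i=5,j=2] A[i]=9>B[j]=8 take 8 → j++
[i=5,j=3] A[i]=9<=B[j]=27 take 9 → i++
[i=6,j=3] A[i]=11<=B[j]=27 take 11 → i++
[i=7,j=3] A[i]=26<=B[j]=27 take 26 → i++
[i=8,j=3] A[i]=28>B[j]=27 take 27 → j++
[i=8,j=4] B done, take A[i]=28 → i++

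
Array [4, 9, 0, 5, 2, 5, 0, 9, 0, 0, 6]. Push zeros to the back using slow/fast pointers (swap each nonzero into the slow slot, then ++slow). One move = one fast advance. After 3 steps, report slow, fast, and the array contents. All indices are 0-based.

slow=2, fast=3, a=[4, 9, 0, 5, 2, 5, 0, 9, 0, 0, 6]

(s=0,f=0) a[fast]=4≠0 swap→a[0]=4 → slow++,fast++
(s=1,f=1) a[fast]=9≠0 swap→a[1]=9 → slow++,fast++
(s=2,f=2) a[fast]=0 → fast++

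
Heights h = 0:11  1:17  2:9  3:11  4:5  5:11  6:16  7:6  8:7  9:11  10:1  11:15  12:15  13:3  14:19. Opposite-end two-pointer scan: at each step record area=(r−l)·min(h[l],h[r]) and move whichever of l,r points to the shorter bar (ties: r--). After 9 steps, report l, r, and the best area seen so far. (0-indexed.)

l=9, r=14, best area=221

l=0 r=14: min(11,19)*14=154 best=154 *, l++
l=1 r=14: min(17,19)*13=221 best=221 *, l++
l=2 r=14: min(9,19)*12=108 best=221, l++
l=3 r=14: min(11,19)*11=121 best=221, l++
l=4 r=14: min(5,19)*10=50 best=221, l++
l=5 r=14: min(11,19)*9=99 best=221, l++
l=6 r=14: min(16,19)*8=128 best=221, l++
l=7 r=14: min(6,19)*7=42 best=221, l++
l=8 r=14: min(7,19)*6=42 best=221, l++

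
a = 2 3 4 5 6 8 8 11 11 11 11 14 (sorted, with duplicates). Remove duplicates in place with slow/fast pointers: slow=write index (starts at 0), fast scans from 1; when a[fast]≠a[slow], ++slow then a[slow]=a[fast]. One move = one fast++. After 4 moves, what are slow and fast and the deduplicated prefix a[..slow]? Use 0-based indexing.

slow=4, fast=5, prefix=[2, 3, 4, 5, 6]

slow=0 fast=1: a[fast]=3≠a[slow]=2 write a[1]=3, slow++,fast++
slow=1 fast=2: a[fast]=4≠a[slow]=3 write a[2]=4, slow++,fast++
slow=2 fast=3: a[fast]=5≠a[slow]=4 write a[3]=5, slow++,fast++
slow=3 fast=4: a[fast]=6≠a[slow]=5 write a[4]=6, slow++,fast++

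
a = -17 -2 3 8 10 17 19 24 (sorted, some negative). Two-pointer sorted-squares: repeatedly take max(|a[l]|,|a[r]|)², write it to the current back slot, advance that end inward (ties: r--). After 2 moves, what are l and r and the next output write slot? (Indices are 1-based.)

l=1, r=6, next write slot=6

[1,8] |-17|<=|24| out[8]=576 → r--
[1,7] |-17|<=|19| out[7]=361 → r--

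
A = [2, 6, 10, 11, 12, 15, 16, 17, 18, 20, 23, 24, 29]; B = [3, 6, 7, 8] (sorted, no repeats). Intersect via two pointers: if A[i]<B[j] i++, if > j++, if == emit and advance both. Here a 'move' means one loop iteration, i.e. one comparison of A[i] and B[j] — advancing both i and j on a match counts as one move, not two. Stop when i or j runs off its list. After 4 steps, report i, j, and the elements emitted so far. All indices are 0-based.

i=2, j=3, emitted=[6]

[i=0,j=0] 2<3 → i++
[i=1,j=0] 6>3 → j++
[i=1,j=1] 6==6 emit → i++,j++
[i=2,j=2] 10>7 → j++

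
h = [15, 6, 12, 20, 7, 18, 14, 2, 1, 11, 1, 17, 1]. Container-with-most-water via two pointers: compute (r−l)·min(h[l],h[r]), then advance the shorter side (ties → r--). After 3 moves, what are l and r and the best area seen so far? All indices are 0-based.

l=0 r=12: min(15,1)*12=12 best=12 *, r--
l=0 r=11: min(15,17)*11=165 best=165 *, l++
l=1 r=11: min(6,17)*10=60 best=165, l++

l=2, r=11, best area=165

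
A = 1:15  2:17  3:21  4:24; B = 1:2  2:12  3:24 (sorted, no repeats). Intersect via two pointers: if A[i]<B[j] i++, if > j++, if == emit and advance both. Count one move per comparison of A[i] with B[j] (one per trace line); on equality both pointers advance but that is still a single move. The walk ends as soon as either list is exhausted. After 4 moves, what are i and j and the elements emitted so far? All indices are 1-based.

i=3, j=3, emitted=[]

i=1 j=1: 15>2, j++
i=1 j=2: 15>12, j++
i=1 j=3: 15<24, i++
i=2 j=3: 17<24, i++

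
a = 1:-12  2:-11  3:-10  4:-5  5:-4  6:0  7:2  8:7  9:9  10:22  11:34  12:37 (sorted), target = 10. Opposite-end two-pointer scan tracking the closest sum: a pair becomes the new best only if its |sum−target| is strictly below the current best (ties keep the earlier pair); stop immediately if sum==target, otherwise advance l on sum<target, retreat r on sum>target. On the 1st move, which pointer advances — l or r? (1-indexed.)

[1,12] -12+37=25 d=15 * → r--

r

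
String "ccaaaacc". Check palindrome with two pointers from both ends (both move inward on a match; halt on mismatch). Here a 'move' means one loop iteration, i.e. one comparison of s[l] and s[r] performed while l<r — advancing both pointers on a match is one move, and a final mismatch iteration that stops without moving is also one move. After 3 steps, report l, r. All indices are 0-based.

[0,7] 'c'=='c' → l++,r--
[1,6] 'c'=='c' → l++,r--
[2,5] 'a'=='a' → l++,r--

l=3, r=4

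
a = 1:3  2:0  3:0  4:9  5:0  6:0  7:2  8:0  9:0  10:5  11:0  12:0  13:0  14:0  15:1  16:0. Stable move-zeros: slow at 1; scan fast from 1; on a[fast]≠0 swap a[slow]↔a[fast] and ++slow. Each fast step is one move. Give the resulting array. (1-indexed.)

[3, 9, 2, 5, 1, 0, 0, 0, 0, 0, 0, 0, 0, 0, 0, 0]

(s=1,f=1) a[fast]=3≠0 swap→a[1]=3 → slow++,fast++
(s=2,f=2) a[fast]=0 → fast++
(s=2,f=3) a[fast]=0 → fast++
(s=2,f=4) a[fast]=9≠0 swap→a[2]=9 → slow++,fast++
(s=3,f=5) a[fast]=0 → fast++
(s=3,f=6) a[fast]=0 → fast++
(s=3,f=7) a[fast]=2≠0 swap→a[3]=2 → slow++,fast++
(s=4,f=8) a[fast]=0 → fast++
(s=4,f=9) a[fast]=0 → fast++
(s=4,f=10) a[fast]=5≠0 swap→a[4]=5 → slow++,fast++
(s=5,f=11) a[fast]=0 → fast++
(s=5,f=12) a[fast]=0 → fast++
(s=5,f=13) a[fast]=0 → fast++
(s=5,f=14) a[fast]=0 → fast++
(s=5,f=15) a[fast]=1≠0 swap→a[5]=1 → slow++,fast++
(s=6,f=16) a[fast]=0 → fast++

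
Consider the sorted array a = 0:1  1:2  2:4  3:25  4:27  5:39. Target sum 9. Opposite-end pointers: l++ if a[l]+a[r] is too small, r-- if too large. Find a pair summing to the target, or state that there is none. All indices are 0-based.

no pair

l=0 r=5: 1+39=40 >9, r--
l=0 r=4: 1+27=28 >9, r--
l=0 r=3: 1+25=26 >9, r--
l=0 r=2: 1+4=5 <9, l++
l=1 r=2: 2+4=6 <9, l++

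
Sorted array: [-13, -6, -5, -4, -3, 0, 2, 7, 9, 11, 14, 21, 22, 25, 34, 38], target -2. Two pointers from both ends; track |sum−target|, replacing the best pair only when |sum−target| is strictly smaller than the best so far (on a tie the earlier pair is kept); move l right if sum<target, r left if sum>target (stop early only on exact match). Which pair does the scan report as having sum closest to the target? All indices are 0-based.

[0,15] -13+38=25 d=27 * → r--
[0,14] -13+34=21 d=23 * → r--
[0,13] -13+25=12 d=14 * → r--
[0,12] -13+22=9 d=11 * → r--
[0,11] -13+21=8 d=10 * → r--
[0,10] -13+14=1 d=3 * → r--
[0,9] -13+11=-2 d=0 * → stop

pair (-13, 11) with sum -2 (|Δ|=0)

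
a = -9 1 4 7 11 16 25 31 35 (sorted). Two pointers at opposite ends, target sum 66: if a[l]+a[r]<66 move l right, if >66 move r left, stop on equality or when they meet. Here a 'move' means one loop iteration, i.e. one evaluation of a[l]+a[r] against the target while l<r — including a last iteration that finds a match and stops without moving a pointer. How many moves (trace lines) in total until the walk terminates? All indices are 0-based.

8 moves

l=0 r=8: -9+35=26 <66, l++
l=1 r=8: 1+35=36 <66, l++
l=2 r=8: 4+35=39 <66, l++
l=3 r=8: 7+35=42 <66, l++
l=4 r=8: 11+35=46 <66, l++
l=5 r=8: 16+35=51 <66, l++
l=6 r=8: 25+35=60 <66, l++
l=7 r=8: 31+35=66, found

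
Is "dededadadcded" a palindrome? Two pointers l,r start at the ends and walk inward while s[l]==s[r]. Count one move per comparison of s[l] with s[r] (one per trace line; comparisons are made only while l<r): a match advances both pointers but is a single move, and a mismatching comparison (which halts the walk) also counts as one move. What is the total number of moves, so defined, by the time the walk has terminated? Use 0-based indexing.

l=0 r=12: 'd'=='d', l++,r--
l=1 r=11: 'e'=='e', l++,r--
l=2 r=10: 'd'=='d', l++,r--
l=3 r=9: 'e'!='c', stop

4 moves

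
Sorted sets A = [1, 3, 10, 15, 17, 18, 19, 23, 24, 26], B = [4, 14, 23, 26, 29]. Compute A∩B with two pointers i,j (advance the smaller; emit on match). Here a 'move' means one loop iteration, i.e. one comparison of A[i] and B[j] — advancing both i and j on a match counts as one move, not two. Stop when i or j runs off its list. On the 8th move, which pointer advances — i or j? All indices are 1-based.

i

i=1 j=1: 1<4, i++
i=2 j=1: 3<4, i++
i=3 j=1: 10>4, j++
i=3 j=2: 10<14, i++
i=4 j=2: 15>14, j++
i=4 j=3: 15<23, i++
i=5 j=3: 17<23, i++
i=6 j=3: 18<23, i++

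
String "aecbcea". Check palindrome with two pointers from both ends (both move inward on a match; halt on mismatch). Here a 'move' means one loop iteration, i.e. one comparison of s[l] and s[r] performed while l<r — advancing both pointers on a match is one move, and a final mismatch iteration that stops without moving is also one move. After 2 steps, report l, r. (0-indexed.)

l=2, r=4

l=0 r=6: 'a'=='a', l++,r--
l=1 r=5: 'e'=='e', l++,r--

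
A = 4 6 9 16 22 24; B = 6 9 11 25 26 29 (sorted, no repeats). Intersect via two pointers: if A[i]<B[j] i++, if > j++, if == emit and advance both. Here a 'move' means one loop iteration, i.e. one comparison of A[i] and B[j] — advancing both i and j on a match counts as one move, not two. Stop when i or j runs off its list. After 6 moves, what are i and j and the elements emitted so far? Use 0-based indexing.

i=5, j=3, emitted=[6, 9]

[i=0,j=0] 4<6 → i++
[i=1,j=0] 6==6 emit → i++,j++
[i=2,j=1] 9==9 emit → i++,j++
[i=3,j=2] 16>11 → j++
[i=3,j=3] 16<25 → i++
[i=4,j=3] 22<25 → i++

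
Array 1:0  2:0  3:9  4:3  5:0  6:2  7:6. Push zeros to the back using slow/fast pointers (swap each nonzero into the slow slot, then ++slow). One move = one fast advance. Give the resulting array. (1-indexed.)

[9, 3, 2, 6, 0, 0, 0]

slow=1 fast=1: a[fast]=0, fast++
slow=1 fast=2: a[fast]=0, fast++
slow=1 fast=3: a[fast]=9≠0 swap→a[1]=9, slow++,fast++
slow=2 fast=4: a[fast]=3≠0 swap→a[2]=3, slow++,fast++
slow=3 fast=5: a[fast]=0, fast++
slow=3 fast=6: a[fast]=2≠0 swap→a[3]=2, slow++,fast++
slow=4 fast=7: a[fast]=6≠0 swap→a[4]=6, slow++,fast++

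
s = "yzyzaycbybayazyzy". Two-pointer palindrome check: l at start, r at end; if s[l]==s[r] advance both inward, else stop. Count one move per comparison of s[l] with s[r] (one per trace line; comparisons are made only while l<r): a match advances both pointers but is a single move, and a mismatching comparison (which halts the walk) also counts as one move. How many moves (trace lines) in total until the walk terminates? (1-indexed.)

7 moves

l=1 r=17: 'y'=='y', l++,r--
l=2 r=16: 'z'=='z', l++,r--
l=3 r=15: 'y'=='y', l++,r--
l=4 r=14: 'z'=='z', l++,r--
l=5 r=13: 'a'=='a', l++,r--
l=6 r=12: 'y'=='y', l++,r--
l=7 r=11: 'c'!='a', stop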